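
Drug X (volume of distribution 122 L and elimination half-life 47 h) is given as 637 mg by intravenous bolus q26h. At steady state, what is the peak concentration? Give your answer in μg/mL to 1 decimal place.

τ/t½ = 26/47 ≈ 0.55319, so fraction remaining f = (1/2)^(26/47) ≈ 0.6815.
At steady state, accumulation factor R = 1/(1 − e^(−kτ)) ≈ 3.1397.
Single-dose peak C₀ = D/Vd = 637/122 ≈ 5.221 μg/mL.
Steady-state peak Cmax,ss = C₀·R ≈ 5.221 × 3.1397 ≈ 16.392 μg/mL.

16.4 μg/mL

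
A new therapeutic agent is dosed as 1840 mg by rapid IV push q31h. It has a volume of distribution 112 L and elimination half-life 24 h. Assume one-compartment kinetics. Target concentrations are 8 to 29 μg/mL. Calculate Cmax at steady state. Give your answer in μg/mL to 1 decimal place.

Over one 31-h interval, 31/24 ≈ 1.2917 half-lives elapse, leaving f ≈ 0.4085 of each dose.
Accumulation ratio R = 1/(1 − f) ≈ 1/0.5915 ≈ 1.6906.
Single-dose peak C₀ = D/Vd = 1840/112 ≈ 16.429 μg/mL.
Cmax,ss = C₀/(1 − f) ≈ 16.429/0.5915 ≈ 27.775 μg/mL.
Peak 27.8 μg/mL vs MTC 29 μg/mL: below toxic threshold.

27.8 μg/mL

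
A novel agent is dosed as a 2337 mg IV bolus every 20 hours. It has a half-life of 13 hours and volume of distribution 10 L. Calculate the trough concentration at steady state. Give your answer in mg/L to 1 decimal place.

Over one 20-h interval, 20/13 ≈ 1.5385 half-lives elapse, leaving f ≈ 0.3443 of each dose.
At steady state, accumulation factor R = 1/(1 − e^(−kτ)) ≈ 1.5251.
Each bolus raises the concentration by D/Vd = 2337/10 ≈ 233.700 mg/L.
Steady-state peak Cmax,ss = C₀·R ≈ 233.700 × 1.5251 ≈ 356.416 mg/L.
One interval later, Cmin,ss = Cmax,ss·e^(−kτ) ≈ 356.416 × 0.3443 ≈ 122.714 mg/L.

122.7 mg/L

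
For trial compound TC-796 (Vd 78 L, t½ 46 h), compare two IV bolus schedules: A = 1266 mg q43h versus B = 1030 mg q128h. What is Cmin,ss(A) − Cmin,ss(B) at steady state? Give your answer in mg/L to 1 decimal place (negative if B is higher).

15.6 mg/L

Regimen A: f = (1/2)^(43/46) ≈ 0.5231; Cmin,ss = (1266/78)·f/(1−f) ≈ 17.803 mg/L.
Regimen B: f = (1/2)^(128/46) ≈ 0.1453; Cmin,ss = (1030/78)·f/(1−f) ≈ 2.245 mg/L.
Difference ≈ 17.803 − 2.245 ≈ 15.558 mg/L.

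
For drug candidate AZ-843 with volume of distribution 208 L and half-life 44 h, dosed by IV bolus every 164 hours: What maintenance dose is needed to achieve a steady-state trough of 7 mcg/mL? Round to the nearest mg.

17827 mg

τ/t½ = 164/44 ≈ 3.7273, so f = (1/2)^(164/44) ≈ 0.075506.
Cmin,ss = (D/Vd)·f/(1−f), so D = Cmin,ss·Vd·(1−f)/f.
D = 7 × 208 × (1−f)/f ≈ 7 × 208 × 12.24398 ≈ 17827.23 mg.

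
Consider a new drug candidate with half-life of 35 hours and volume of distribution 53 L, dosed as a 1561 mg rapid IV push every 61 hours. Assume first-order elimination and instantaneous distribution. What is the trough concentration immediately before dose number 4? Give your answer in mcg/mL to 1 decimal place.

12.2 mcg/mL

f = (1/2)^(τ/t½) = (1/2)^(61/35) ≈ 0.2988.
C₀ = D/Vd = 1561/53 ≈ 29.453 mcg/mL.
Before the 4th dose, 3 doses have been given. Superposition: Cmin = C₀·(f + f² + … + f^3).
≈ 29.453 × (0.2988 + 0.0893 + 0.0267) ≈ 29.453 × 0.4148 ≈ 12.217 mcg/mL.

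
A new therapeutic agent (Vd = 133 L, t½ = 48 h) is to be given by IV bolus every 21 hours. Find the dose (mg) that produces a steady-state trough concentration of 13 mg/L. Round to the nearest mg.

613 mg

τ/t½ = 21/48 ≈ 0.4375, so f = (1/2)^(21/48) ≈ 0.738413.
Cmin,ss = (D/Vd)·f/(1−f), so D = Cmin,ss·Vd·(1−f)/f.
D = 13 × 133 × (1−f)/f ≈ 13 × 133 × 0.35426 ≈ 612.52 mg.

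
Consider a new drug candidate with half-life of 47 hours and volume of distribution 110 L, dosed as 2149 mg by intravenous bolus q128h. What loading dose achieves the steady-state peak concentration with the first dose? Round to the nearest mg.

2532 mg

f = (1/2)^(128/47) ≈ 0.151417; accumulation ratio R = 1/(1−f) ≈ 1.17844.
Loading dose to hit Cmax,ss on first dose: D_load = D_maint·R ≈ 2149 × 1.17844 ≈ 2532.47 mg.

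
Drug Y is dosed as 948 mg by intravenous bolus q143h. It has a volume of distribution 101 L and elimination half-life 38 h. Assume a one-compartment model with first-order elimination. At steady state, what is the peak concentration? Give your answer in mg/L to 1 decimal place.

10.1 mg/L

Over one 143-h interval, 143/38 ≈ 3.7632 half-lives elapse, leaving f ≈ 0.0737 of each dose.
At steady state, accumulation factor R = 1/(1 − e^(−kτ)) ≈ 1.0796.
Single-dose peak C₀ = D/Vd = 948/101 ≈ 9.386 mg/L.
Steady-state peak Cmax,ss = C₀·R ≈ 9.386 × 1.0796 ≈ 10.133 mg/L.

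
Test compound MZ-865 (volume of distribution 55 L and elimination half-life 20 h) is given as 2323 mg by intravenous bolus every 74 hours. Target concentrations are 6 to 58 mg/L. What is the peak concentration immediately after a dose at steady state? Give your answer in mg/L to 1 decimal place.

k = ln2/t½ = ln2/20 ≈ 0.034657 h⁻¹; fraction remaining f = e^(−kτ) = e^(−0.034657×74) ≈ 0.0769.
At steady state, accumulation factor R = 1/(1 − e^(−kτ)) ≈ 1.0833.
Each bolus raises the concentration by D/Vd = 2323/55 ≈ 42.236 mg/L.
Cmax,ss = C₀/(1 − f) ≈ 42.236/0.9231 ≈ 45.755 mg/L.
Peak 45.8 mg/L vs MTC 58 mg/L: below toxic threshold.

45.8 mg/L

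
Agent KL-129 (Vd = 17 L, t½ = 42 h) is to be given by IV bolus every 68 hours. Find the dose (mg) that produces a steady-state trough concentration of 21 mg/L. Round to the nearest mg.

740 mg

τ/t½ = 68/42 ≈ 1.619, so f = (1/2)^(68/42) ≈ 0.325550.
Cmin,ss = (D/Vd)·f/(1−f), so D = Cmin,ss·Vd·(1−f)/f.
D = 21 × 17 × (1−f)/f ≈ 21 × 17 × 2.07172 ≈ 739.60 mg.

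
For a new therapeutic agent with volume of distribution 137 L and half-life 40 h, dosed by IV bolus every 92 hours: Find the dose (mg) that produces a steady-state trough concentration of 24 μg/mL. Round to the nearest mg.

τ/t½ = 92/40 ≈ 2.3, so f = (1/2)^(92/40) ≈ 0.203063.
Cmin,ss = (D/Vd)·f/(1−f), so D = Cmin,ss·Vd·(1−f)/f.
D = 24 × 137 × (1−f)/f ≈ 24 × 137 × 3.92458 ≈ 12904.02 mg.

12904 mg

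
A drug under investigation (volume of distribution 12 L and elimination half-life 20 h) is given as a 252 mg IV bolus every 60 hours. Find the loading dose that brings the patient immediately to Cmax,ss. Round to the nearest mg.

f = (1/2)^(60/20) ≈ 0.125000; accumulation ratio R = 1/(1−f) ≈ 1.14286.
Loading dose to hit Cmax,ss on first dose: D_load = D_maint·R ≈ 252 × 1.14286 ≈ 288.00 mg.

288 mg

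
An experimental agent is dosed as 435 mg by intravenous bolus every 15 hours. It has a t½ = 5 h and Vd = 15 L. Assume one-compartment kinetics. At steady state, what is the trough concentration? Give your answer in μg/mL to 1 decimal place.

4.1 μg/mL

τ = 15 h = 3 half-lives, so f = (1/2)^3 = 0.125.
At steady state, R = 1/(1 − 0.125) = 8/7.
Single-dose peak C₀ = D/Vd = 435/15 = 29 μg/mL.
Steady-state peak Cmax,ss = C₀·R = 29 × 8/7 ≈ 33.143 μg/mL.
Steady-state trough Cmin,ss = Cmax,ss·f ≈ 33.143 × 0.125 ≈ 4.143 μg/mL.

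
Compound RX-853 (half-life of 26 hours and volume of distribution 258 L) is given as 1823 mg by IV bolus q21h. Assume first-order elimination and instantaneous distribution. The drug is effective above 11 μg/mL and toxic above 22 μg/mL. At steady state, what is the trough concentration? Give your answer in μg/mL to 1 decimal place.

9.4 μg/mL

k = ln2/t½ = ln2/26 ≈ 0.026660 h⁻¹; fraction remaining f = e^(−kτ) = e^(−0.026660×21) ≈ 0.5713.
Accumulation ratio R = 1/(1 − f) ≈ 1/0.4287 ≈ 2.3326.
Single-dose peak C₀ = D/Vd = 1823/258 ≈ 7.066 μg/mL.
Steady-state peak Cmax,ss = C₀·R ≈ 7.066 × 2.3326 ≈ 16.482 μg/mL.
One interval later, Cmin,ss = Cmax,ss·e^(−kτ) ≈ 16.482 × 0.5713 ≈ 9.416 μg/mL.
Trough 9.4 μg/mL vs MEC 11 μg/mL: subtherapeutic.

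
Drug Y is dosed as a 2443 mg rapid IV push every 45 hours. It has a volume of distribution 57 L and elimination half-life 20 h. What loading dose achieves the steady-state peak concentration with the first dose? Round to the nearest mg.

f = (1/2)^(45/20) ≈ 0.210224; accumulation ratio R = 1/(1−f) ≈ 1.26618.
Loading dose to hit Cmax,ss on first dose: D_load = D_maint·R ≈ 2443 × 1.26618 ≈ 3093.28 mg.

3093 mg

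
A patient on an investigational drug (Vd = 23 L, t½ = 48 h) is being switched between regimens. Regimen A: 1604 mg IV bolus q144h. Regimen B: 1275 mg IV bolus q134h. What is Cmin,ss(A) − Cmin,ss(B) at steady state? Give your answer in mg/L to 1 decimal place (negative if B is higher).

0.6 mg/L

Regimen A: f = (1/2)^(144/48) ≈ 0.1250; Cmin,ss = (1604/23)·f/(1−f) ≈ 9.963 mg/L.
Regimen B: f = (1/2)^(134/48) ≈ 0.1444; Cmin,ss = (1275/23)·f/(1−f) ≈ 9.356 mg/L.
Difference ≈ 9.963 − 9.356 ≈ 0.607 mg/L.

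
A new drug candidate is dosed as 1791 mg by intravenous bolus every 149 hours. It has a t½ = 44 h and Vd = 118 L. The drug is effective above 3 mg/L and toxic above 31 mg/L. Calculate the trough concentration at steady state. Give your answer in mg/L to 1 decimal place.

τ/t½ = 149/44 ≈ 3.3864, so fraction remaining f = (1/2)^(149/44) ≈ 0.0956.
Accumulation ratio R = 1/(1 − f) ≈ 1/0.9044 ≈ 1.1057.
Each bolus raises the concentration by D/Vd = 1791/118 ≈ 15.178 mg/L.
Steady-state peak Cmax,ss = C₀·R ≈ 15.178 × 1.1057 ≈ 16.782 mg/L.
Steady-state trough Cmin,ss = Cmax,ss·f ≈ 16.782 × 0.0956 ≈ 1.604 mg/L.
Trough 1.6 mg/L vs MEC 3 mg/L: subtherapeutic.

1.6 mg/L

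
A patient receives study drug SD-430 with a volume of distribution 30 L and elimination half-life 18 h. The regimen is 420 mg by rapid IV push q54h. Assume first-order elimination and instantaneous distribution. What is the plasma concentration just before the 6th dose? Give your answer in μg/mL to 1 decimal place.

f = (1/2)^(τ/t½) = (1/2)^(54/18) ≈ 0.1250.
C₀ = D/Vd = 420/30 ≈ 14.000 μg/mL.
Before the 6th dose, 5 doses have been given. Superposition: Cmin = C₀·(f + f² + … + f^5).
≈ 14.000 × (0.1250 + 0.0156 + 0.0020 + 0.0002 + 0.0000) ≈ 14.000 × 0.1428 ≈ 1.999 μg/mL.

2.0 μg/mL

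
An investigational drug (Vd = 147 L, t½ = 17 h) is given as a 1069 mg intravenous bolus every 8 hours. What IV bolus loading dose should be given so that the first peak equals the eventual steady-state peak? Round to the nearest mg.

3841 mg

f = (1/2)^(8/17) ≈ 0.721670; accumulation ratio R = 1/(1−f) ≈ 3.59286.
Loading dose to hit Cmax,ss on first dose: D_load = D_maint·R ≈ 1069 × 3.59286 ≈ 3840.77 mg.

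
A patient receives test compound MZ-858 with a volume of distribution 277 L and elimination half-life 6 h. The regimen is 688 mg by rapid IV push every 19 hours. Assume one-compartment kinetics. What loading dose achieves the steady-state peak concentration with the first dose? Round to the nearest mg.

774 mg

f = (1/2)^(19/6) ≈ 0.111362; accumulation ratio R = 1/(1−f) ≈ 1.12532.
Loading dose to hit Cmax,ss on first dose: D_load = D_maint·R ≈ 688 × 1.12532 ≈ 774.22 mg.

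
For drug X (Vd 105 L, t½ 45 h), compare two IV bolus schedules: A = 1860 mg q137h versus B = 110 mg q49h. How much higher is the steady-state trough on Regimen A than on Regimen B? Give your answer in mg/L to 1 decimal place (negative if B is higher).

1.5 mg/L

Regimen A: f = (1/2)^(137/45) ≈ 0.1212; Cmin,ss = (1860/105)·f/(1−f) ≈ 2.443 mg/L.
Regimen B: f = (1/2)^(49/45) ≈ 0.4701; Cmin,ss = (110/105)·f/(1−f) ≈ 0.929 mg/L.
Difference ≈ 2.443 − 0.929 ≈ 1.514 mg/L.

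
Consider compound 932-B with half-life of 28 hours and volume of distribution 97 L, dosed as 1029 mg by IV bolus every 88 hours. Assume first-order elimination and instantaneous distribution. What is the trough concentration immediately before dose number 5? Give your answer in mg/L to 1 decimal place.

f = (1/2)^(τ/t½) = (1/2)^(88/28) ≈ 0.1132.
C₀ = D/Vd = 1029/97 ≈ 10.608 mg/L.
Before the 5th dose, 4 doses have been given. Superposition: Cmin = C₀·(f + f² + … + f^4).
≈ 10.608 × (0.1132 + 0.0128 + 0.0015 + 0.0002) ≈ 10.608 × 0.1277 ≈ 1.355 mg/L.

1.4 mg/L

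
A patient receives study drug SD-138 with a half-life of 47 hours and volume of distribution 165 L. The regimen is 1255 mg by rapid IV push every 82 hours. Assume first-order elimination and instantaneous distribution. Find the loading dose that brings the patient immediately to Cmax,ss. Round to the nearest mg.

1789 mg

f = (1/2)^(82/47) ≈ 0.298400; accumulation ratio R = 1/(1−f) ≈ 1.42531.
Loading dose to hit Cmax,ss on first dose: D_load = D_maint·R ≈ 1255 × 1.42531 ≈ 1788.76 mg.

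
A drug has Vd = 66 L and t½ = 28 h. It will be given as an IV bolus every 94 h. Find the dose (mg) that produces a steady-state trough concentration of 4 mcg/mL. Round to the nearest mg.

2441 mg

τ/t½ = 94/28 ≈ 3.3571, so f = (1/2)^(94/28) ≈ 0.097589.
Cmin,ss = (D/Vd)·f/(1−f), so D = Cmin,ss·Vd·(1−f)/f.
D = 4 × 66 × (1−f)/f ≈ 4 × 66 × 9.24706 ≈ 2441.22 mg.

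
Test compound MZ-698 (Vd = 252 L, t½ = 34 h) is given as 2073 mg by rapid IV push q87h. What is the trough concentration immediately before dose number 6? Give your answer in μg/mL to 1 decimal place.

1.7 μg/mL

f = (1/2)^(τ/t½) = (1/2)^(87/34) ≈ 0.1697.
C₀ = D/Vd = 2073/252 ≈ 8.226 μg/mL.
Before the 6th dose, 5 doses have been given. Superposition: Cmin = C₀·(f + f² + … + f^5).
≈ 8.226 × (0.1697 + 0.0288 + 0.0049 + 0.0008 + 0.0001) ≈ 8.226 × 0.2043 ≈ 1.681 μg/mL.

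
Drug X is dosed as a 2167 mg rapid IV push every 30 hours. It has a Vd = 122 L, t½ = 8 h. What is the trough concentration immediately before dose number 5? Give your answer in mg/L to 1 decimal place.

1.4 mg/L

f = (1/2)^(τ/t½) = (1/2)^(30/8) ≈ 0.0743.
C₀ = D/Vd = 2167/122 ≈ 17.762 mg/L.
Before the 5th dose, 4 doses have been given. Superposition: Cmin = C₀·(f + f² + … + f^4).
≈ 17.762 × (0.0743 + 0.0055 + 0.0004 + 0.0000) ≈ 17.762 × 0.0802 ≈ 1.425 mg/L.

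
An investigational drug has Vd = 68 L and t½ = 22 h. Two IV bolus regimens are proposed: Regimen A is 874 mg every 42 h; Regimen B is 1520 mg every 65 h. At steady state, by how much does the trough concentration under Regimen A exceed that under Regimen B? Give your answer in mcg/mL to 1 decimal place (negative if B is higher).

Regimen A: f = (1/2)^(42/22) ≈ 0.2663; Cmin,ss = (874/68)·f/(1−f) ≈ 4.665 mcg/mL.
Regimen B: f = (1/2)^(65/22) ≈ 0.1290; Cmin,ss = (1520/68)·f/(1−f) ≈ 3.311 mcg/mL.
Difference ≈ 4.665 − 3.311 ≈ 1.354 mcg/mL.

1.4 mcg/mL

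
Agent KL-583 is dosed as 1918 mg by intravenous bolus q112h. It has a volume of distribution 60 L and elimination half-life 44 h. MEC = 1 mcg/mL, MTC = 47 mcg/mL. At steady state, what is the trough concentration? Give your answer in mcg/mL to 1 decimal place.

6.6 mcg/mL

Over one 112-h interval, 112/44 ≈ 2.5455 half-lives elapse, leaving f ≈ 0.1713 of each dose.
At steady state, accumulation factor R = 1/(1 − e^(−kτ)) ≈ 1.2067.
Each bolus raises the concentration by D/Vd = 1918/60 ≈ 31.967 mcg/mL.
Cmax,ss = C₀/(1 − f) ≈ 31.967/0.8287 ≈ 38.575 mcg/mL.
One interval later, Cmin,ss = Cmax,ss·e^(−kτ) ≈ 38.575 × 0.1713 ≈ 6.608 mcg/mL.
Trough 6.6 mcg/mL vs MEC 1 mcg/mL: adequate.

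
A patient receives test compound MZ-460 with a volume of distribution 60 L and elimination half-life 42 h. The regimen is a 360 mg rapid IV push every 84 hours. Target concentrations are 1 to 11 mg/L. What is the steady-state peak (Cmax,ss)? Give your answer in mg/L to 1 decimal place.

The dosing interval is 2 half-lives, so f = 2^(−2) = 0.25.
Accumulation ratio R = 1/(1 − f) = 1/0.75 = 4/3.
Single-dose peak C₀ = D/Vd = 360/60 = 6 mg/L.
Steady-state peak Cmax,ss = C₀·R = 6 × 4/3 ≈ 8.000 mg/L.
Peak 8.0 mg/L vs MTC 11 mg/L: below toxic threshold.

8.0 mg/L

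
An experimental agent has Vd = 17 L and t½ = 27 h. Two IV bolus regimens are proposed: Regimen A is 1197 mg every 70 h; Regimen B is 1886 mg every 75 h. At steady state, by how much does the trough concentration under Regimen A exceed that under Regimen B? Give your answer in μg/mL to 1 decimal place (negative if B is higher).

-4.9 μg/mL

Regimen A: f = (1/2)^(70/27) ≈ 0.1658; Cmin,ss = (1197/17)·f/(1−f) ≈ 13.995 μg/mL.
Regimen B: f = (1/2)^(75/27) ≈ 0.1458; Cmin,ss = (1886/17)·f/(1−f) ≈ 18.936 μg/mL.
Difference ≈ 13.995 − 18.936 ≈ -4.941 μg/mL.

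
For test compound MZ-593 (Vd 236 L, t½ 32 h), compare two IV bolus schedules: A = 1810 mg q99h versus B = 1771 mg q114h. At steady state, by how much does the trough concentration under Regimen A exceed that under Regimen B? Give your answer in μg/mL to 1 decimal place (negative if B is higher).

0.3 μg/mL

Regimen A: f = (1/2)^(99/32) ≈ 0.1171; Cmin,ss = (1810/236)·f/(1−f) ≈ 1.017 μg/mL.
Regimen B: f = (1/2)^(114/32) ≈ 0.0846; Cmin,ss = (1771/236)·f/(1−f) ≈ 0.694 μg/mL.
Difference ≈ 1.017 − 0.694 ≈ 0.323 μg/mL.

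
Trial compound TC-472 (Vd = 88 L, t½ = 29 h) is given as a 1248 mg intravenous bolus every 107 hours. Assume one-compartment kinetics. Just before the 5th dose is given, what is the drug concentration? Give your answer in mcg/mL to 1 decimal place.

f = (1/2)^(τ/t½) = (1/2)^(107/29) ≈ 0.0775.
C₀ = D/Vd = 1248/88 ≈ 14.182 mcg/mL.
Before the 5th dose, 4 doses have been given. Superposition: Cmin = C₀·(f + f² + … + f^4).
≈ 14.182 × (0.0775 + 0.0060 + 0.0005 + 0.0000) ≈ 14.182 × 0.0840 ≈ 1.191 mcg/mL.

1.2 mcg/mL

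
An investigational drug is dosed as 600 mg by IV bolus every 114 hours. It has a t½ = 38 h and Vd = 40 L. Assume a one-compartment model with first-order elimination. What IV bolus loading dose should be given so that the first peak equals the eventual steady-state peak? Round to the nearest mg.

f = (1/2)^(114/38) ≈ 0.125000; accumulation ratio R = 1/(1−f) ≈ 1.14286.
Loading dose to hit Cmax,ss on first dose: D_load = D_maint·R ≈ 600 × 1.14286 ≈ 685.72 mg.

686 mg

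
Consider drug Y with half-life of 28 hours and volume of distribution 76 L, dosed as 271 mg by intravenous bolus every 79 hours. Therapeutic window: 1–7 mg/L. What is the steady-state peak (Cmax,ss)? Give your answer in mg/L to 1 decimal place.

k = ln2/t½ = ln2/28 ≈ 0.024755 h⁻¹; fraction remaining f = e^(−kτ) = e^(−0.024755×79) ≈ 0.1415.
At steady state, accumulation factor R = 1/(1 − e^(−kτ)) ≈ 1.1648.
Single-dose peak C₀ = D/Vd = 271/76 ≈ 3.566 mg/L.
Steady-state peak Cmax,ss = C₀·R ≈ 3.566 × 1.1648 ≈ 4.154 mg/L.
Peak 4.2 mg/L vs MTC 7 mg/L: below toxic threshold.

4.2 mg/L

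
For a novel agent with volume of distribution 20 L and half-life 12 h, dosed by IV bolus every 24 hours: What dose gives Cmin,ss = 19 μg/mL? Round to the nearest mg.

τ/t½ = 24/12 ≈ 2, so f = (1/2)^(24/12) ≈ 0.250000.
Cmin,ss = (D/Vd)·f/(1−f), so D = Cmin,ss·Vd·(1−f)/f.
D = 19 × 20 × (1−f)/f ≈ 19 × 20 × 3.00000 ≈ 1140.00 mg.

1140 mg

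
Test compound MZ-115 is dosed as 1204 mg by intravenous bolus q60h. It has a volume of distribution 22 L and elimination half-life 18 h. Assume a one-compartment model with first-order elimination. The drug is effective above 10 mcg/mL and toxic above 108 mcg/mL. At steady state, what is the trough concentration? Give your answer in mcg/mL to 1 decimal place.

6.0 mcg/mL

k = ln2/t½ = ln2/18 ≈ 0.038508 h⁻¹; fraction remaining f = e^(−kτ) = e^(−0.038508×60) ≈ 0.0992.
Accumulation ratio R = 1/(1 − f) ≈ 1/0.9008 ≈ 1.1101.
Single-dose peak C₀ = D/Vd = 1204/22 ≈ 54.727 mcg/mL.
Steady-state peak Cmax,ss = C₀·R ≈ 54.727 × 1.1101 ≈ 60.752 mcg/mL.
One interval later, Cmin,ss = Cmax,ss·e^(−kτ) ≈ 60.752 × 0.0992 ≈ 6.027 mcg/mL.
Trough 6.0 mcg/mL vs MEC 10 mcg/mL: subtherapeutic.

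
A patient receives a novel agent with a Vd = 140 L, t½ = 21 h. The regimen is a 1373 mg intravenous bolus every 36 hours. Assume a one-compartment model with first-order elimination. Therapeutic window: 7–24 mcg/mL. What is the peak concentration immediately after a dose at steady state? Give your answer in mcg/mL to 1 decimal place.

14.1 mcg/mL

Over one 36-h interval, 36/21 ≈ 1.7143 half-lives elapse, leaving f ≈ 0.3048 of each dose.
Accumulation ratio R = 1/(1 − f) ≈ 1/0.6952 ≈ 1.4384.
Single-dose peak C₀ = D/Vd = 1373/140 ≈ 9.807 mcg/mL.
Cmax,ss = C₀/(1 − f) ≈ 9.807/0.6952 ≈ 14.107 mcg/mL.
Peak 14.1 mcg/mL vs MTC 24 mcg/mL: below toxic threshold.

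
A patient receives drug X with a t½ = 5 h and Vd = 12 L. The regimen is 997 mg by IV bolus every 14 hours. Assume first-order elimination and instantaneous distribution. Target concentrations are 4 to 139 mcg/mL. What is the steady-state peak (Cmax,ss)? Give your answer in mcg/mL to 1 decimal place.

97.0 mcg/mL

Over one 14-h interval, 14/5 ≈ 2.8 half-lives elapse, leaving f ≈ 0.1436 of each dose.
At steady state, accumulation factor R = 1/(1 − e^(−kτ)) ≈ 1.1677.
Single-dose peak C₀ = D/Vd = 997/12 ≈ 83.083 mcg/mL.
Steady-state peak Cmax,ss = C₀·R ≈ 83.083 × 1.1677 ≈ 97.016 mcg/mL.
Peak 97.0 mcg/mL vs MTC 139 mcg/mL: below toxic threshold.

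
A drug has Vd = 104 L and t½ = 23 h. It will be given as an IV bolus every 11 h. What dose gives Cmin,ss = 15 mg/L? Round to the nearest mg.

613 mg

τ/t½ = 11/23 ≈ 0.47826, so f = (1/2)^(11/23) ≈ 0.717842.
Cmin,ss = (D/Vd)·f/(1−f), so D = Cmin,ss·Vd·(1−f)/f.
D = 15 × 104 × (1−f)/f ≈ 15 × 104 × 0.39306 ≈ 613.17 mg.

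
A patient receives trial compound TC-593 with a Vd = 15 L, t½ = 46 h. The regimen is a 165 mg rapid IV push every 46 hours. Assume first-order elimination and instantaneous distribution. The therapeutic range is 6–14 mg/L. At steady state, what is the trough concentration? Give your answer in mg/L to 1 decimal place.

τ = 46 h = 1 half-life, so f = (1/2)^1 = 0.5.
Accumulation ratio R = 1/(1 − f) = 1/0.5 = 2/1.
Single-dose peak C₀ = D/Vd = 165/15 = 11 mg/L.
Steady-state peak Cmax,ss = C₀·R = 11 × 2/1 ≈ 22.000 mg/L.
Steady-state trough Cmin,ss = Cmax,ss·f ≈ 22.000 × 0.5 ≈ 11.000 mg/L.
Trough 11.0 mg/L vs MEC 6 mg/L: adequate.

11.0 mg/L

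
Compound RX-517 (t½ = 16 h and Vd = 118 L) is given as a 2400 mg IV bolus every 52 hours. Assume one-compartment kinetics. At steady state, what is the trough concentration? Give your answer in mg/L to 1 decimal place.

2.4 mg/L

k = ln2/t½ = ln2/16 ≈ 0.043322 h⁻¹; fraction remaining f = e^(−kτ) = e^(−0.043322×52) ≈ 0.1051.
Each bolus raises the concentration by D/Vd = 2400/118 ≈ 20.339 mg/L.
Steady-state trough Cmin,ss = C₀·f/(1−f) ≈ 20.339 × 0.1051/0.8949 ≈ 2.389 mg/L.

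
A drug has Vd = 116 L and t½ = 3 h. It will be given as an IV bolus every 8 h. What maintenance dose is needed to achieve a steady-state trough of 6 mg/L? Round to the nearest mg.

3723 mg

τ/t½ = 8/3 ≈ 2.6667, so f = (1/2)^(8/3) ≈ 0.157490.
Cmin,ss = (D/Vd)·f/(1−f), so D = Cmin,ss·Vd·(1−f)/f.
D = 6 × 116 × (1−f)/f ≈ 6 × 116 × 5.34961 ≈ 3723.33 mg.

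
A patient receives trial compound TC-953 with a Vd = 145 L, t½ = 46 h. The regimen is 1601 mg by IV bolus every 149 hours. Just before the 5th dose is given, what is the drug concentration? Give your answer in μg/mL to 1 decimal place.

f = (1/2)^(τ/t½) = (1/2)^(149/46) ≈ 0.1059.
C₀ = D/Vd = 1601/145 ≈ 11.041 μg/mL.
Before the 5th dose, 4 doses have been given. Superposition: Cmin = C₀·(f + f² + … + f^4).
≈ 11.041 × (0.1059 + 0.0112 + 0.0012 + 0.0001) ≈ 11.041 × 0.1184 ≈ 1.307 μg/mL.

1.3 μg/mL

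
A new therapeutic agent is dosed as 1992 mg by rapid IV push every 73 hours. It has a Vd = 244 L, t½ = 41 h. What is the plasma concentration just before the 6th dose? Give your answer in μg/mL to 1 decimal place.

3.3 μg/mL

f = (1/2)^(τ/t½) = (1/2)^(73/41) ≈ 0.2911.
C₀ = D/Vd = 1992/244 ≈ 8.164 μg/mL.
Before the 6th dose, 5 doses have been given. Superposition: Cmin = C₀·(f + f² + … + f^5).
≈ 8.164 × (0.2911 + 0.0847 + 0.0247 + 0.0072 + 0.0021) ≈ 8.164 × 0.4098 ≈ 3.346 μg/mL.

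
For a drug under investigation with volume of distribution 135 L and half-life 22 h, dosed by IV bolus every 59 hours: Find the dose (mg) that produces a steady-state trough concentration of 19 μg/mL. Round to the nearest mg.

13894 mg

τ/t½ = 59/22 ≈ 2.6818, so f = (1/2)^(59/22) ≈ 0.155845.
Cmin,ss = (D/Vd)·f/(1−f), so D = Cmin,ss·Vd·(1−f)/f.
D = 19 × 135 × (1−f)/f ≈ 19 × 135 × 5.41663 ≈ 13893.66 mg.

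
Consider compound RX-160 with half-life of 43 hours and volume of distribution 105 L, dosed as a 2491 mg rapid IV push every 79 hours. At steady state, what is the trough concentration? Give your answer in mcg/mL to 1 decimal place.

τ/t½ = 79/43 ≈ 1.8372, so fraction remaining f = (1/2)^(79/43) ≈ 0.2799.
Each bolus raises the concentration by D/Vd = 2491/105 ≈ 23.724 mcg/mL.
Steady-state trough Cmin,ss = C₀·f/(1−f) ≈ 23.724 × 0.2799/0.7201 ≈ 9.221 mcg/mL.

9.2 mcg/mL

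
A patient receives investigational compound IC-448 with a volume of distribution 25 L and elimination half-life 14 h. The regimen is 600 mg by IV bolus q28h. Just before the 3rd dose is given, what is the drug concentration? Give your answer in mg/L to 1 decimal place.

f = (1/2)^(τ/t½) = (1/2)^(28/14) ≈ 0.2500.
C₀ = D/Vd = 600/25 ≈ 24.000 mg/L.
Before the 3rd dose, 2 doses have been given. Superposition: Cmin = C₀·(f + f²).
≈ 24.000 × (0.2500 + 0.0625) ≈ 24.000 × 0.3125 ≈ 7.500 mg/L.

7.5 mg/L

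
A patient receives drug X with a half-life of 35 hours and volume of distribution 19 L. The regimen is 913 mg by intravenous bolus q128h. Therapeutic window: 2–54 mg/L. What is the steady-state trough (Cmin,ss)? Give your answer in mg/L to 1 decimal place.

4.1 mg/L

k = ln2/t½ = ln2/35 ≈ 0.019804 h⁻¹; fraction remaining f = e^(−kτ) = e^(−0.019804×128) ≈ 0.0793.
Each bolus raises the concentration by D/Vd = 913/19 ≈ 48.053 mg/L.
Steady-state trough Cmin,ss = C₀·f/(1−f) ≈ 48.053 × 0.0793/0.9207 ≈ 4.139 mg/L.
Trough 4.1 mg/L vs MEC 2 mg/L: adequate.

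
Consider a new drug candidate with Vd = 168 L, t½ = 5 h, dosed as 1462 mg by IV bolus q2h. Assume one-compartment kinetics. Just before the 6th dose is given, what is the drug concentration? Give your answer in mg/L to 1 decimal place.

f = (1/2)^(τ/t½) = (1/2)^(2/5) ≈ 0.7579.
C₀ = D/Vd = 1462/168 ≈ 8.702 mg/L.
Before the 6th dose, 5 doses have been given. Superposition: Cmin = C₀·(f + f² + … + f^5).
≈ 8.702 × (0.7579 + 0.5744 + 0.4353 + 0.3299 + 0.2501) ≈ 8.702 × 2.3476 ≈ 20.429 mg/L.

20.4 mg/L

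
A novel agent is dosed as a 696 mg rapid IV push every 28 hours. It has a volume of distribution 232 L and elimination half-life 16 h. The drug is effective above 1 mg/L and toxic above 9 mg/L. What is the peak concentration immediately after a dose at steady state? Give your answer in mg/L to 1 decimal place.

4.3 mg/L

τ/t½ = 28/16 ≈ 1.75, so fraction remaining f = (1/2)^(28/16) ≈ 0.2973.
Accumulation ratio R = 1/(1 − f) ≈ 1/0.7027 ≈ 1.4231.
Each bolus raises the concentration by D/Vd = 696/232 ≈ 3.000 mg/L.
Cmax,ss = C₀/(1 − f) ≈ 3.000/0.7027 ≈ 4.269 mg/L.
Peak 4.3 mg/L vs MTC 9 mg/L: below toxic threshold.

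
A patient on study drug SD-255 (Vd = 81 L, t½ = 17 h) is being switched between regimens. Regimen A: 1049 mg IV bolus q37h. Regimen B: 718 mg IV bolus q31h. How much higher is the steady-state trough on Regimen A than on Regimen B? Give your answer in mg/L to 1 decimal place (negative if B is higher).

Regimen A: f = (1/2)^(37/17) ≈ 0.2212; Cmin,ss = (1049/81)·f/(1−f) ≈ 3.678 mg/L.
Regimen B: f = (1/2)^(31/17) ≈ 0.2825; Cmin,ss = (718/81)·f/(1−f) ≈ 3.490 mg/L.
Difference ≈ 3.678 − 3.490 ≈ 0.188 mg/L.

0.2 mg/L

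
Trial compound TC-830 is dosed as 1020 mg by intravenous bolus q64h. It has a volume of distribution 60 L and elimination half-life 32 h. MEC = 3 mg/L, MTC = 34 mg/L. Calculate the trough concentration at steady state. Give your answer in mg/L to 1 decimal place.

The dosing interval is 2 half-lives, so f = 2^(−2) = 0.25.
Accumulation ratio R = 1/(1 − f) = 1/0.75 = 4/3.
Single-dose peak C₀ = D/Vd = 1020/60 = 17 mg/L.
Steady-state peak Cmax,ss = C₀·R = 17 × 4/3 ≈ 22.667 mg/L.
Steady-state trough Cmin,ss = Cmax,ss·f ≈ 22.667 × 0.25 ≈ 5.667 mg/L.
Trough 5.7 mg/L vs MEC 3 mg/L: adequate.

5.7 mg/L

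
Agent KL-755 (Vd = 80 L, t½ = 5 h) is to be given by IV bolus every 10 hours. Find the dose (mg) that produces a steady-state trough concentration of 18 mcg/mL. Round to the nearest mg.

τ/t½ = 10/5 ≈ 2, so f = (1/2)^(10/5) ≈ 0.250000.
Cmin,ss = (D/Vd)·f/(1−f), so D = Cmin,ss·Vd·(1−f)/f.
D = 18 × 80 × (1−f)/f ≈ 18 × 80 × 3.00000 ≈ 4320.00 mg.

4320 mg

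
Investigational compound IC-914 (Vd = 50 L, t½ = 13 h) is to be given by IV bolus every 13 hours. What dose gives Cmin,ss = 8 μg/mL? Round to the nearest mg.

τ/t½ = 13/13 ≈ 1, so f = (1/2)^(13/13) ≈ 0.500000.
Cmin,ss = (D/Vd)·f/(1−f), so D = Cmin,ss·Vd·(1−f)/f.
D = 8 × 50 × (1−f)/f ≈ 8 × 50 × 1.00000 ≈ 400.00 mg.

400 mg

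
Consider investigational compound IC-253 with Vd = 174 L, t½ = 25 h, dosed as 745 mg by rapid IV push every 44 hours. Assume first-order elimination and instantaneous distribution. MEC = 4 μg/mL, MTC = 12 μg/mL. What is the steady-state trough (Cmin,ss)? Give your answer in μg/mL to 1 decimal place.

k = ln2/t½ = ln2/25 ≈ 0.027726 h⁻¹; fraction remaining f = e^(−kτ) = e^(−0.027726×44) ≈ 0.2952.
At steady state, accumulation factor R = 1/(1 − e^(−kτ)) ≈ 1.4188.
Single-dose peak C₀ = D/Vd = 745/174 ≈ 4.282 μg/mL.
Steady-state peak Cmax,ss = C₀·R ≈ 4.282 × 1.4188 ≈ 6.075 μg/mL.
Steady-state trough Cmin,ss = Cmax,ss·f ≈ 6.075 × 0.2952 ≈ 1.793 μg/mL.
Trough 1.8 μg/mL vs MEC 4 μg/mL: subtherapeutic.

1.8 μg/mL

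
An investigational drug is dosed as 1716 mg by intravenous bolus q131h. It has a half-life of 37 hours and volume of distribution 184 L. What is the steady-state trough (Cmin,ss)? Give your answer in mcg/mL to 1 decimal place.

τ/t½ = 131/37 ≈ 3.5405, so fraction remaining f = (1/2)^(131/37) ≈ 0.0859.
Accumulation ratio R = 1/(1 − f) ≈ 1/0.9141 ≈ 1.0940.
Each bolus raises the concentration by D/Vd = 1716/184 ≈ 9.326 mcg/mL.
Cmax,ss = C₀/(1 − f) ≈ 9.326/0.9141 ≈ 10.202 mcg/mL.
Steady-state trough Cmin,ss = Cmax,ss·f ≈ 10.202 × 0.0859 ≈ 0.876 mcg/mL.

0.9 mcg/mL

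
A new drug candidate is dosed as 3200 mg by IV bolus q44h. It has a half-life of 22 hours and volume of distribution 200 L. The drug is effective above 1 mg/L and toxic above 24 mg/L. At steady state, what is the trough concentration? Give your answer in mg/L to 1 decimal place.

5.3 mg/L

τ = 44 h = 2 half-lives, so f = (1/2)^2 = 0.25.
Accumulation ratio R = 1/(1 − f) = 1/0.75 = 4/3.
Single-dose peak C₀ = D/Vd = 3200/200 = 16 mg/L.
Steady-state peak Cmax,ss = C₀·R = 16 × 4/3 ≈ 21.333 mg/L.
Steady-state trough Cmin,ss = Cmax,ss·f ≈ 21.333 × 0.25 ≈ 5.333 mg/L.
Trough 5.3 mg/L vs MEC 1 mg/L: adequate.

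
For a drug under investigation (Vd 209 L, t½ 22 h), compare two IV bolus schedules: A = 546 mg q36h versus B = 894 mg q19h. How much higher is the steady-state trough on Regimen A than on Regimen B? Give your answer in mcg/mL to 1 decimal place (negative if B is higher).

Regimen A: f = (1/2)^(36/22) ≈ 0.3217; Cmin,ss = (546/209)·f/(1−f) ≈ 1.239 mcg/mL.
Regimen B: f = (1/2)^(19/22) ≈ 0.5496; Cmin,ss = (894/209)·f/(1−f) ≈ 5.220 mcg/mL.
Difference ≈ 1.239 − 5.220 ≈ -3.981 mcg/mL.

-4.0 mcg/mL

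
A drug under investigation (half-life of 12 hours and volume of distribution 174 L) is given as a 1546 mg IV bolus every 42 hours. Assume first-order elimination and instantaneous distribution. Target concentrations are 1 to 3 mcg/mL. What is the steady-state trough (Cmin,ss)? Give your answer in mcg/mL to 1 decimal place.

τ/t½ = 42/12 ≈ 3.5, so fraction remaining f = (1/2)^(42/12) ≈ 0.0884.
Accumulation ratio R = 1/(1 − f) ≈ 1/0.9116 ≈ 1.0970.
Single-dose peak C₀ = D/Vd = 1546/174 ≈ 8.885 mcg/mL.
Steady-state peak Cmax,ss = C₀·R ≈ 8.885 × 1.0970 ≈ 9.747 mcg/mL.
One interval later, Cmin,ss = Cmax,ss·e^(−kτ) ≈ 9.747 × 0.0884 ≈ 0.862 mcg/mL.
Trough 0.9 mcg/mL vs MEC 1 mcg/mL: subtherapeutic.

0.9 mcg/mL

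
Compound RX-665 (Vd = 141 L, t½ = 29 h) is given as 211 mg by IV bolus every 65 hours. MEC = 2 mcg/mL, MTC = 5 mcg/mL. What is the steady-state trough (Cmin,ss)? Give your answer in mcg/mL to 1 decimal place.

k = ln2/t½ = ln2/29 ≈ 0.023902 h⁻¹; fraction remaining f = e^(−kτ) = e^(−0.023902×65) ≈ 0.2115.
Accumulation ratio R = 1/(1 − f) ≈ 1/0.7885 ≈ 1.2682.
Each bolus raises the concentration by D/Vd = 211/141 ≈ 1.496 mcg/mL.
Steady-state peak Cmax,ss = C₀·R ≈ 1.496 × 1.2682 ≈ 1.897 mcg/mL.
Steady-state trough Cmin,ss = Cmax,ss·f ≈ 1.897 × 0.2115 ≈ 0.401 mcg/mL.
Trough 0.4 mcg/mL vs MEC 2 mcg/mL: subtherapeutic.

0.4 mcg/mL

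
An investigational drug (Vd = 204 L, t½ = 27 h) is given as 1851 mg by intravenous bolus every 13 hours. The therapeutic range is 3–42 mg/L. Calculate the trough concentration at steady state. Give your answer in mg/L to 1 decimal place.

τ/t½ = 13/27 ≈ 0.48148, so fraction remaining f = (1/2)^(13/27) ≈ 0.7162.
Accumulation ratio R = 1/(1 − f) ≈ 1/0.2838 ≈ 3.5236.
Each bolus raises the concentration by D/Vd = 1851/204 ≈ 9.074 mg/L.
Cmax,ss = C₀/(1 − f) ≈ 9.074/0.2838 ≈ 31.973 mg/L.
Steady-state trough Cmin,ss = Cmax,ss·f ≈ 31.973 × 0.7162 ≈ 22.899 mg/L.
Trough 22.9 mg/L vs MEC 3 mg/L: adequate.

22.9 mg/L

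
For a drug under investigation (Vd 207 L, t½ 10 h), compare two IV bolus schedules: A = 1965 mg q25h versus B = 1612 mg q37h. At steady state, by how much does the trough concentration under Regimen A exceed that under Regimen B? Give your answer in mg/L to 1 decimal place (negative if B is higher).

1.4 mg/L

Regimen A: f = (1/2)^(25/10) ≈ 0.1768; Cmin,ss = (1965/207)·f/(1−f) ≈ 2.039 mg/L.
Regimen B: f = (1/2)^(37/10) ≈ 0.0769; Cmin,ss = (1612/207)·f/(1−f) ≈ 0.649 mg/L.
Difference ≈ 2.039 − 0.649 ≈ 1.390 mg/L.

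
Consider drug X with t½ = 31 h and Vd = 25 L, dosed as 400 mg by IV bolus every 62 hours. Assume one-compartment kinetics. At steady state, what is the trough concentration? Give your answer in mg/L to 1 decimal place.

τ = 62 h = 2 half-lives, so f = (1/2)^2 = 0.25.
At steady state, R = 1/(1 − 0.25) = 4/3.
Single-dose peak C₀ = D/Vd = 400/25 = 16 mg/L.
Steady-state peak Cmax,ss = C₀·R = 16 × 4/3 ≈ 21.333 mg/L.
Steady-state trough Cmin,ss = Cmax,ss·f ≈ 21.333 × 0.25 ≈ 5.333 mg/L.

5.3 mg/L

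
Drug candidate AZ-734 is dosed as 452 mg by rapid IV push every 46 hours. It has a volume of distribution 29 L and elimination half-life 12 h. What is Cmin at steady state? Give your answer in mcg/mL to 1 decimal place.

1.2 mcg/mL

k = ln2/t½ = ln2/12 ≈ 0.057762 h⁻¹; fraction remaining f = e^(−kτ) = e^(−0.057762×46) ≈ 0.0702.
At steady state, accumulation factor R = 1/(1 − e^(−kτ)) ≈ 1.0755.
Each bolus raises the concentration by D/Vd = 452/29 ≈ 15.586 mcg/mL.
Cmax,ss = C₀/(1 − f) ≈ 15.586/0.9298 ≈ 16.763 mcg/mL.
Steady-state trough Cmin,ss = Cmax,ss·f ≈ 16.763 × 0.0702 ≈ 1.177 mcg/mL.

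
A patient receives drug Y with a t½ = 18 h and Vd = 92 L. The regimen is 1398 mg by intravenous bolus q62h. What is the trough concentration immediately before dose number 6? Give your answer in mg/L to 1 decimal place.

f = (1/2)^(τ/t½) = (1/2)^(62/18) ≈ 0.0919.
C₀ = D/Vd = 1398/92 ≈ 15.196 mg/L.
Before the 6th dose, 5 doses have been given. Superposition: Cmin = C₀·(f + f² + … + f^5).
≈ 15.196 × (0.0919 + 0.0084 + 0.0008 + 0.0001 + 0.0000) ≈ 15.196 × 0.1012 ≈ 1.538 mg/L.

1.5 mg/L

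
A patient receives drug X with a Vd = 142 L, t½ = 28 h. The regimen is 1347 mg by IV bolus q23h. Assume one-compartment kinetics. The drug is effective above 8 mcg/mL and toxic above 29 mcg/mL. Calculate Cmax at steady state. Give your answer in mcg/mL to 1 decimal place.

21.9 mcg/mL

τ/t½ = 23/28 ≈ 0.82143, so fraction remaining f = (1/2)^(23/28) ≈ 0.5659.
Accumulation ratio R = 1/(1 − f) ≈ 1/0.4341 ≈ 2.3036.
Each bolus raises the concentration by D/Vd = 1347/142 ≈ 9.486 mcg/mL.
Steady-state peak Cmax,ss = C₀·R ≈ 9.486 × 2.3036 ≈ 21.852 mcg/mL.
Peak 21.9 mcg/mL vs MTC 29 mcg/mL: below toxic threshold.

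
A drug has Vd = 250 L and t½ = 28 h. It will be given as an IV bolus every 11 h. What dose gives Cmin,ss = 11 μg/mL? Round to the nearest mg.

τ/t½ = 11/28 ≈ 0.39286, so f = (1/2)^(11/28) ≈ 0.761620.
Cmin,ss = (D/Vd)·f/(1−f), so D = Cmin,ss·Vd·(1−f)/f.
D = 11 × 250 × (1−f)/f ≈ 11 × 250 × 0.31299 ≈ 860.72 mg.

861 mg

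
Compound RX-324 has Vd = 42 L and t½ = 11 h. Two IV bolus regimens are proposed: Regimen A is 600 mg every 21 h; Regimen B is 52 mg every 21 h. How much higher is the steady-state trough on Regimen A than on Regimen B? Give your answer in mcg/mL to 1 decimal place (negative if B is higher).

Regimen A: f = (1/2)^(21/11) ≈ 0.2663; Cmin,ss = (600/42)·f/(1−f) ≈ 5.185 mcg/mL.
Regimen B: f = (1/2)^(21/11) ≈ 0.2663; Cmin,ss = (52/42)·f/(1−f) ≈ 0.449 mcg/mL.
Difference ≈ 5.185 − 0.449 ≈ 4.736 mcg/mL.

4.7 mcg/mL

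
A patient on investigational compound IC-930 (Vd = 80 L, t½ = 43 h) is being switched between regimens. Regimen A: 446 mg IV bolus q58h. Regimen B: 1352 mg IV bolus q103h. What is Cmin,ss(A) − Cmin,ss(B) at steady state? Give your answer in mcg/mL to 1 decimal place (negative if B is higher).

-0.4 mcg/mL

Regimen A: f = (1/2)^(58/43) ≈ 0.3926; Cmin,ss = (446/80)·f/(1−f) ≈ 3.603 mcg/mL.
Regimen B: f = (1/2)^(103/43) ≈ 0.1901; Cmin,ss = (1352/80)·f/(1−f) ≈ 3.967 mcg/mL.
Difference ≈ 3.603 − 3.967 ≈ -0.364 mcg/mL.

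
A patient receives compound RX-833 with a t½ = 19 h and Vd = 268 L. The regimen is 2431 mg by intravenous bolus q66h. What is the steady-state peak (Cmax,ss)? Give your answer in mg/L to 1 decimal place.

Over one 66-h interval, 66/19 ≈ 3.4737 half-lives elapse, leaving f ≈ 0.0900 of each dose.
Accumulation ratio R = 1/(1 − f) ≈ 1/0.9100 ≈ 1.0989.
Each bolus raises the concentration by D/Vd = 2431/268 ≈ 9.071 mg/L.
Steady-state peak Cmax,ss = C₀·R ≈ 9.071 × 1.0989 ≈ 9.968 mg/L.

10.0 mg/L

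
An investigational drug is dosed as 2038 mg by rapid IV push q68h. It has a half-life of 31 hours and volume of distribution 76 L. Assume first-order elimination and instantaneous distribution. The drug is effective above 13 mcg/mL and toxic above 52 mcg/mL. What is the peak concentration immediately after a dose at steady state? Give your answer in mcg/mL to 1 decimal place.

34.3 mcg/mL

Over one 68-h interval, 68/31 ≈ 2.1935 half-lives elapse, leaving f ≈ 0.2186 of each dose.
Accumulation ratio R = 1/(1 − f) ≈ 1/0.7814 ≈ 1.2798.
Single-dose peak C₀ = D/Vd = 2038/76 ≈ 26.816 mcg/mL.
Steady-state peak Cmax,ss = C₀·R ≈ 26.816 × 1.2798 ≈ 34.319 mcg/mL.
Peak 34.3 mcg/mL vs MTC 52 mcg/mL: below toxic threshold.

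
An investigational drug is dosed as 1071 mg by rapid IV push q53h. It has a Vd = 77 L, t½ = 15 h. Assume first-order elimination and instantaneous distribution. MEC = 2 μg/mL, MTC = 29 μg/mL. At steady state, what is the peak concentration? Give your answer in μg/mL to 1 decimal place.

15.2 μg/mL

τ/t½ = 53/15 ≈ 3.5333, so fraction remaining f = (1/2)^(53/15) ≈ 0.0864.
At steady state, accumulation factor R = 1/(1 − e^(−kτ)) ≈ 1.0946.
Single-dose peak C₀ = D/Vd = 1071/77 ≈ 13.909 μg/mL.
Cmax,ss = C₀/(1 − f) ≈ 13.909/0.9136 ≈ 15.224 μg/mL.
Peak 15.2 μg/mL vs MTC 29 μg/mL: below toxic threshold.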